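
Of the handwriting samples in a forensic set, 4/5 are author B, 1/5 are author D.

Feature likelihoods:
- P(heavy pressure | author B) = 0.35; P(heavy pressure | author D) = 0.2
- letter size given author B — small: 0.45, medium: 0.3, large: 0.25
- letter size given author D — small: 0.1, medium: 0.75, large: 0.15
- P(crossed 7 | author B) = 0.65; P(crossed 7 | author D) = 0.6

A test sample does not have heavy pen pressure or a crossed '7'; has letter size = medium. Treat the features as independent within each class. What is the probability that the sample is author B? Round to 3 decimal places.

0.532

author B: 0.8 × (1−0.35) × 0.3 × (1−0.65) = 0.0546
author D: 0.2 × (1−0.2) × 0.75 × (1−0.6) = 0.048
P(author B | x) = 0.0546 / 0.1026 ≈ 0.532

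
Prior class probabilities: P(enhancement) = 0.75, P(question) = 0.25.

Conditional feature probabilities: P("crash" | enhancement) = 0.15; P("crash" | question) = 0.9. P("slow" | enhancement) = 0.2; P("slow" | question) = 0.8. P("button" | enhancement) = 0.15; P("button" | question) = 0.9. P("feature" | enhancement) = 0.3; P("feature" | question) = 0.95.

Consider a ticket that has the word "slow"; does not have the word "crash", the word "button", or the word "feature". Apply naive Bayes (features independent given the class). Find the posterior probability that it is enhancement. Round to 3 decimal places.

0.999

enhancement: 0.75 × (1−0.15) × 0.2 × (1−0.15) × (1−0.3) = 0.0758625
question: 0.25 × (1−0.9) × 0.8 × (1−0.9) × (1−0.95) = 0.0001
P(enhancement | x) = 0.0758625 / 0.0759625 ≈ 0.999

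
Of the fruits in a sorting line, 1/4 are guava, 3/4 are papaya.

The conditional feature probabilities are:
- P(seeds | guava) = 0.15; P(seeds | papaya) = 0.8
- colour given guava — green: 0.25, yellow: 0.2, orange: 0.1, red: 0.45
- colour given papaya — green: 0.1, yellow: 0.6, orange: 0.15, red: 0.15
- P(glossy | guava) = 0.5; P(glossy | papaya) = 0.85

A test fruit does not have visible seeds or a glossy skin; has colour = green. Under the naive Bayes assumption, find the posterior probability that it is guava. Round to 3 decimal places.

0.922

guava: 0.25 × (1−0.15) × 0.25 × (1−0.5) = 0.0265625
papaya: 0.75 × (1−0.8) × 0.1 × (1−0.85) = 0.00225
P(guava | x) = 0.0265625 / 0.0288125 ≈ 0.922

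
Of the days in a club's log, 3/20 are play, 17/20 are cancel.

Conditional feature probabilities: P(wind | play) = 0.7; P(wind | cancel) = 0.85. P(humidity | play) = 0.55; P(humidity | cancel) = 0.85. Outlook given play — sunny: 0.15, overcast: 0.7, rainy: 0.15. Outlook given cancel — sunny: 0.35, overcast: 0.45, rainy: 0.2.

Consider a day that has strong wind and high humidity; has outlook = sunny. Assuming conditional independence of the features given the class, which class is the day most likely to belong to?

cancel

play: 0.15 × 0.7 × 0.55 × 0.15 = 0.0086625
cancel: 0.85 × 0.85 × 0.85 × 0.35 = 0.21494375
Highest score → cancel.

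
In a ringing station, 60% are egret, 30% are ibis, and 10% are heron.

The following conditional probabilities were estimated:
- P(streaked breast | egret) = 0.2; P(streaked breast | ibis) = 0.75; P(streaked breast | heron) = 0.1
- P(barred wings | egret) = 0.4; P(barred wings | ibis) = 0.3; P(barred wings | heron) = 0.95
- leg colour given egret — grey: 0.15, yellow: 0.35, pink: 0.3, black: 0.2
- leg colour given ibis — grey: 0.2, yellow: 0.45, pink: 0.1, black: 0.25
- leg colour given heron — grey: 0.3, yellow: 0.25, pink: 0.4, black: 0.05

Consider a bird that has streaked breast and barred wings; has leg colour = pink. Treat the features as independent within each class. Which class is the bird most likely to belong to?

egret: 0.6 × 0.2 × 0.4 × 0.3 = 0.0144
ibis: 0.3 × 0.75 × 0.3 × 0.1 = 0.00675
heron: 0.1 × 0.1 × 0.95 × 0.4 = 0.0038
Highest score → egret.

egret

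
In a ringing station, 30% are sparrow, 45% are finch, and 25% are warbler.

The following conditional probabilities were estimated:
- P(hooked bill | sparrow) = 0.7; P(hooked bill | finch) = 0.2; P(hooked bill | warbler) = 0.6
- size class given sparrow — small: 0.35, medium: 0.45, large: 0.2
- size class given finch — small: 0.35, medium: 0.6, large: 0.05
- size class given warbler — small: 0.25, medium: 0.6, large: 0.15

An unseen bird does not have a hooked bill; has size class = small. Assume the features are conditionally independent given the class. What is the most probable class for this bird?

sparrow: 0.3 × (1−0.7) × 0.35 = 0.0315
finch: 0.45 × (1−0.2) × 0.35 = 0.126
warbler: 0.25 × (1−0.6) × 0.25 = 0.025
Highest score → finch.

finch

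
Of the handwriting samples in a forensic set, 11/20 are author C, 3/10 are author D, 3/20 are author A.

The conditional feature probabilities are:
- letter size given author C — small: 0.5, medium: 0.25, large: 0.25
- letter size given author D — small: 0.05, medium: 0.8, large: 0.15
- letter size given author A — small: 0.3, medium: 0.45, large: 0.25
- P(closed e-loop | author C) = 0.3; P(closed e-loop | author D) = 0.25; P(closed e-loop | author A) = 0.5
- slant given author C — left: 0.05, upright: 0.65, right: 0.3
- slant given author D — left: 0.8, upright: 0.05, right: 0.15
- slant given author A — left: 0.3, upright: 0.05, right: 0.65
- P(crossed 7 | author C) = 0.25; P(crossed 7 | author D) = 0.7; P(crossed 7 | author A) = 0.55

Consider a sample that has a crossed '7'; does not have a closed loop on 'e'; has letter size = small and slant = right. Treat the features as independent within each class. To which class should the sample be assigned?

author C: 0.55 × 0.5 × (1−0.3) × 0.3 × 0.25 = 0.0144375
author D: 0.3 × 0.05 × (1−0.25) × 0.15 × 0.7 = 0.00118125
author A: 0.15 × 0.3 × (1−0.5) × 0.65 × 0.55 = 0.00804375
Highest score → author C.

author C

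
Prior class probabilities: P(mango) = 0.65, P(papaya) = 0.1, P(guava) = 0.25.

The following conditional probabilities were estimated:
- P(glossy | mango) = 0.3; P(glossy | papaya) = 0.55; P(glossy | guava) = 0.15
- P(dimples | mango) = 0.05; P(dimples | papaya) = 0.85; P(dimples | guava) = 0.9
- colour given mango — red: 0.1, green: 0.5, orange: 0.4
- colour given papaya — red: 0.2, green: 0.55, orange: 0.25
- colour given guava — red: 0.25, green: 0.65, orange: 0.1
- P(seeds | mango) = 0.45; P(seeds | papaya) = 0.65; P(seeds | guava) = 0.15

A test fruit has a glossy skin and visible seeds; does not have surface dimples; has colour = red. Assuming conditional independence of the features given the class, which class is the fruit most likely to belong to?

mango: 0.65 × 0.3 × (1−0.05) × 0.1 × 0.45 = 0.00833625
papaya: 0.1 × 0.55 × (1−0.85) × 0.2 × 0.65 = 0.0010725
guava: 0.25 × 0.15 × (1−0.9) × 0.25 × 0.15 = 0.000140625
Highest score → mango.

mango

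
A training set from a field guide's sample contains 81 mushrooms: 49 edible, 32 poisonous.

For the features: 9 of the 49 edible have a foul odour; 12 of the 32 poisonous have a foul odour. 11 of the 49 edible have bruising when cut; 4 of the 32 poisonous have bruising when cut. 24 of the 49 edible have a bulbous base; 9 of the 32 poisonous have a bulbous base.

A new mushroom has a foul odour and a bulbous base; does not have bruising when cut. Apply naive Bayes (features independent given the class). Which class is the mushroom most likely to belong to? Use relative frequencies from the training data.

edible

edible: (49/81) × (9/49) × (38/49) × (24/49) ≈ 0.0422046
poisonous: (32/81) × (12/32) × (28/32) × (9/32) ≈ 0.0364583
Highest score → edible.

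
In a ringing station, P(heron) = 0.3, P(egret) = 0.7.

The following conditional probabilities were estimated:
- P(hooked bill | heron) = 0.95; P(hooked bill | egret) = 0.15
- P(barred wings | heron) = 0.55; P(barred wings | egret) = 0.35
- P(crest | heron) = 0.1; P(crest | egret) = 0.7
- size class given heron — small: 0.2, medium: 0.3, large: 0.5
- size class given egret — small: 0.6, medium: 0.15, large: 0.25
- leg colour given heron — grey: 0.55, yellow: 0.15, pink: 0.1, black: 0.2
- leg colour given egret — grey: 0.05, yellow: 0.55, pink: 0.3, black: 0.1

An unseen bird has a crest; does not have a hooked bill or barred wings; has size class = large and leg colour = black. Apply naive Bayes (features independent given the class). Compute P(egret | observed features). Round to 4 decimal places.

0.9901

heron: 0.3 × (1−0.95) × (1−0.55) × 0.1 × 0.5 × 0.2 = 0.0000675
egret: 0.7 × (1−0.15) × (1−0.35) × 0.7 × 0.25 × 0.1 = 0.006768125
P(egret | x) = 0.006768125 / 0.006835625 ≈ 0.9901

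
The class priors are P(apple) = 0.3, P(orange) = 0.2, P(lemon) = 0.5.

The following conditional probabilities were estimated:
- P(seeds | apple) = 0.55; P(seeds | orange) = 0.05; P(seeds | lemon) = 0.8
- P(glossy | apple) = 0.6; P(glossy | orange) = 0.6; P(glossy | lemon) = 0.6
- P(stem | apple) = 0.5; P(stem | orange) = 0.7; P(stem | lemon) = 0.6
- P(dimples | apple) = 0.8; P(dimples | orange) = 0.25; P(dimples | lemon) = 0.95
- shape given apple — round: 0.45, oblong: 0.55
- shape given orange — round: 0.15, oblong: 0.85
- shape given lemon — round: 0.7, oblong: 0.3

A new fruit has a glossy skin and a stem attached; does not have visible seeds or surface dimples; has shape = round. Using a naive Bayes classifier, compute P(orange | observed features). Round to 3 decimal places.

0.647

apple: 0.3 × (1−0.55) × 0.6 × 0.5 × (1−0.8) × 0.45 = 0.003645
orange: 0.2 × (1−0.05) × 0.6 × 0.7 × (1−0.25) × 0.15 = 0.0089775
lemon: 0.5 × (1−0.8) × 0.6 × 0.6 × (1−0.95) × 0.7 = 0.00126
P(orange | x) = 0.0089775 / 0.0138825 ≈ 0.647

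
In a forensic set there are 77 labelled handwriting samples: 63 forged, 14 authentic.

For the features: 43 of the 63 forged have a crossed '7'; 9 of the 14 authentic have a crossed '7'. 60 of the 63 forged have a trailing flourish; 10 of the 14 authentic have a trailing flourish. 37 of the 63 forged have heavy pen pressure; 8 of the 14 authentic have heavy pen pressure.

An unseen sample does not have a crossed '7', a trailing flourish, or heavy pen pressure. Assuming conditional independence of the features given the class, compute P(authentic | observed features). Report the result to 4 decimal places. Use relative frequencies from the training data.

0.6090

forged: (63/77) × (20/63) × (3/63) × (26/63) ≈ 0.00510449
authentic: (14/77) × (5/14) × (4/14) × (6/14) ≈ 0.00795123
P(authentic | x) = 0.00795123 / 0.01305572 ≈ 0.6090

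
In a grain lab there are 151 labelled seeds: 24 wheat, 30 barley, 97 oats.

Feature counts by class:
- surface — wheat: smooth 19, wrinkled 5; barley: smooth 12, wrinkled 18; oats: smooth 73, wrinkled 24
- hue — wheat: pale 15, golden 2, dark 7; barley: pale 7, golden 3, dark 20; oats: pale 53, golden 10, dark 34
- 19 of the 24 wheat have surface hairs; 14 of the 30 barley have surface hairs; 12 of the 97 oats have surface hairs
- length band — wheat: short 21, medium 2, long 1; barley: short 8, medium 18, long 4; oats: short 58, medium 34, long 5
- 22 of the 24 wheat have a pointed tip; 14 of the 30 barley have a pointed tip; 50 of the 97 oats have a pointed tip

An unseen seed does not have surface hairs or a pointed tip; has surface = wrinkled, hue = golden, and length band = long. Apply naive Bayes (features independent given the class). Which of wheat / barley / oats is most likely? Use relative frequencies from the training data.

barley

wheat: (24/151) × (5/24) × (2/24) × (5/24) × (1/24) × (2/24) ≈ 0.00000199608
barley: (30/151) × (18/30) × (3/30) × (16/30) × (4/30) × (16/30) ≈ 0.000452097
oats: (97/151) × (24/97) × (10/97) × (85/97) × (5/97) × (47/97) ≈ 0.00035862
Highest score → barley.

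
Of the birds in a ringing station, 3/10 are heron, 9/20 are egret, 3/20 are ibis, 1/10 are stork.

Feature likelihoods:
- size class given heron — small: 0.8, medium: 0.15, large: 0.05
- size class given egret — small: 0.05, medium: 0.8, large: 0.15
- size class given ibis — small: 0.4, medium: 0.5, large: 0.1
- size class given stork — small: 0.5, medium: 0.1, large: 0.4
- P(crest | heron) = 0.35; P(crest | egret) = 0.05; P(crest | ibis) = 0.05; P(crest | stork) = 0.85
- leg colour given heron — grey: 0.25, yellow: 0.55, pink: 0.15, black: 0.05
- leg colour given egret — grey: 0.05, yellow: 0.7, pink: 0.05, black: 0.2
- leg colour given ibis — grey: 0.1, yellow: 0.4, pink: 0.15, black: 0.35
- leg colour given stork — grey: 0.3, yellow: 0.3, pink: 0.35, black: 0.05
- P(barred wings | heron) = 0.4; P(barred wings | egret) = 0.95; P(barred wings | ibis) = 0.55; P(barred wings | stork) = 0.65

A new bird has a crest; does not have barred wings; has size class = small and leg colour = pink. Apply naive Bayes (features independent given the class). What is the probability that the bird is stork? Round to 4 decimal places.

0.4014

heron: 0.3 × 0.8 × 0.35 × 0.15 × (1−0.4) = 0.00756
egret: 0.45 × 0.05 × 0.05 × 0.05 × (1−0.95) = 0.0000028125
ibis: 0.15 × 0.4 × 0.05 × 0.15 × (1−0.55) = 0.0002025
stork: 0.1 × 0.5 × 0.85 × 0.35 × (1−0.65) = 0.00520625
P(stork | x) = 0.00520625 / 0.0129715625 ≈ 0.4014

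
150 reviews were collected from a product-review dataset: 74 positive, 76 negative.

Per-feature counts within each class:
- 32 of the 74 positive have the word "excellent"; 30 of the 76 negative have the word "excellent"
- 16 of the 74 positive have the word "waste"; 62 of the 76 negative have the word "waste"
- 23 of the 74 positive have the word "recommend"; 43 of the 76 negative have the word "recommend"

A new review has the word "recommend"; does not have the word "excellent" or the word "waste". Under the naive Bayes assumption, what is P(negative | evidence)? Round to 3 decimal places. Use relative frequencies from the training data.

positive: (74/150) × (42/74) × (58/74) × (23/74) ≈ 0.0682104
negative: (76/150) × (46/76) × (14/76) × (43/76) ≈ 0.0319621
P(negative | x) = 0.0319621 / 0.1001725 ≈ 0.319

0.319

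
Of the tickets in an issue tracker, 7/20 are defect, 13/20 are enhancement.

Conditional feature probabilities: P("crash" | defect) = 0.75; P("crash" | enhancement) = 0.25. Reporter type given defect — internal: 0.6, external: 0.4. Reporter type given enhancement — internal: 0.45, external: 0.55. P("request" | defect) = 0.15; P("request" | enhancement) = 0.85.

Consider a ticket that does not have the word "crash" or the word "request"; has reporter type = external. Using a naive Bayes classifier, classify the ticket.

defect: 0.35 × (1−0.75) × 0.4 × (1−0.15) = 0.02975
enhancement: 0.65 × (1−0.25) × 0.55 × (1−0.85) = 0.04021875
Highest score → enhancement.

enhancement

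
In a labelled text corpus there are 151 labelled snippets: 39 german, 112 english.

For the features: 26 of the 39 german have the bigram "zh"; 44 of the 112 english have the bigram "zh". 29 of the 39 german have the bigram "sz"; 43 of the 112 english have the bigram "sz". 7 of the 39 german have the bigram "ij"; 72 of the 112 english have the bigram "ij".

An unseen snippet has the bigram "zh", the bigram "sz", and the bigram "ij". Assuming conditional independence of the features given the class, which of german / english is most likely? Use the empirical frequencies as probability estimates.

german: (39/151) × (26/39) × (29/39) × (7/39) ≈ 0.0229807
english: (112/151) × (44/112) × (43/112) × (72/112) ≈ 0.0719185
Highest score → english.

english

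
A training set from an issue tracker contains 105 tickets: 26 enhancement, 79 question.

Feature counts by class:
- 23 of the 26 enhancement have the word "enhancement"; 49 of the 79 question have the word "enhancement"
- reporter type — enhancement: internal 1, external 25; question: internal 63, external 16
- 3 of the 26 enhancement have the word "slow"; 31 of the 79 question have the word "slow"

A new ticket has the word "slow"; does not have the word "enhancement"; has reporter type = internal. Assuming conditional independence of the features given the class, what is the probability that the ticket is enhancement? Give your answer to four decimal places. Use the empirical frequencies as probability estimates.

enhancement: (26/105) × (3/26) × (1/26) × (3/26) ≈ 0.000126796
question: (79/105) × (30/79) × (63/79) × (31/79) ≈ 0.0894087
P(enhancement | x) = 0.000126796 / 0.089535496 ≈ 0.0014

0.0014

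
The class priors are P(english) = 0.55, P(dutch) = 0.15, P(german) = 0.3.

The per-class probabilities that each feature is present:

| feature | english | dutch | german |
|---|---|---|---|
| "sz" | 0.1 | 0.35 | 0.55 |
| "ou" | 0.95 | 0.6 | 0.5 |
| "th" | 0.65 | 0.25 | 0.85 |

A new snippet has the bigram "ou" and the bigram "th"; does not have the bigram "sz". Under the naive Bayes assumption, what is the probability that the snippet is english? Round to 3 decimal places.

0.809

english: 0.55 × (1−0.1) × 0.95 × 0.65 = 0.3056625
dutch: 0.15 × (1−0.35) × 0.6 × 0.25 = 0.014625
german: 0.3 × (1−0.55) × 0.5 × 0.85 = 0.057375
P(english | x) = 0.3056625 / 0.3776625 ≈ 0.809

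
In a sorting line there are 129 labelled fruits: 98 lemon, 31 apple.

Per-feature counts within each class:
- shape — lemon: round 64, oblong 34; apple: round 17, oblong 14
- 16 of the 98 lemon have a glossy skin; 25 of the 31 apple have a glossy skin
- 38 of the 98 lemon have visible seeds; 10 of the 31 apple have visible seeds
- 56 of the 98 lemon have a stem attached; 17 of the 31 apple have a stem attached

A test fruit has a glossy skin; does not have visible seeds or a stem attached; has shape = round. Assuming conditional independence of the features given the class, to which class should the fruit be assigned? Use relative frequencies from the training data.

lemon: (98/129) × (64/98) × (16/98) × (60/98) × (42/98) ≈ 0.0212536
apple: (31/129) × (17/31) × (25/31) × (21/31) × (14/31) ≈ 0.0325133
Highest score → apple.

apple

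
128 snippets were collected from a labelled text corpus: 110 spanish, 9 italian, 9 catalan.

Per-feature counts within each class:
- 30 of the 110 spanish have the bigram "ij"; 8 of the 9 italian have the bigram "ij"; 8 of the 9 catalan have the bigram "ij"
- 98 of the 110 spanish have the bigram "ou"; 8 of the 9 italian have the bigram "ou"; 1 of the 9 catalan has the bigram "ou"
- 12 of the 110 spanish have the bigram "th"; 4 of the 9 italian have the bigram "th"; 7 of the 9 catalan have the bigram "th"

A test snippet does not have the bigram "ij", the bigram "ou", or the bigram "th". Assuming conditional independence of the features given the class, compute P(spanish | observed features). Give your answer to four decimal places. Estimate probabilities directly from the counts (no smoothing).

spanish: (110/128) × (80/110) × (12/110) × (98/110) ≈ 0.0607438
italian: (9/128) × (1/9) × (1/9) × (5/9) ≈ 0.000482253
catalan: (9/128) × (1/9) × (8/9) × (2/9) ≈ 0.00154321
P(spanish | x) = 0.0607438 / 0.062769263 ≈ 0.9677

0.9677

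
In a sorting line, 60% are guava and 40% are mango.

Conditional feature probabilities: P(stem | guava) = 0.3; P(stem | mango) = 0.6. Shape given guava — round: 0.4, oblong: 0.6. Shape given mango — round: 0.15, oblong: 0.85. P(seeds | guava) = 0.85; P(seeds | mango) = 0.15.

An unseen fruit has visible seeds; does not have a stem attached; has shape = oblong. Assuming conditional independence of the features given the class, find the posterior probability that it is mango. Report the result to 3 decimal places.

0.087

guava: 0.6 × (1−0.3) × 0.6 × 0.85 = 0.2142
mango: 0.4 × (1−0.6) × 0.85 × 0.15 = 0.0204
P(mango | x) = 0.0204 / 0.2346 ≈ 0.087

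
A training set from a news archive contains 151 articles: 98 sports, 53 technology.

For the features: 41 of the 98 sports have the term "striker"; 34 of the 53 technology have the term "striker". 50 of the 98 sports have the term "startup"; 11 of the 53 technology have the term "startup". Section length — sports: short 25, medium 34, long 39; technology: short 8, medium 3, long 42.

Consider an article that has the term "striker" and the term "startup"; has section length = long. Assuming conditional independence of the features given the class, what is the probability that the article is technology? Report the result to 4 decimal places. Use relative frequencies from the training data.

0.4018

sports: (98/151) × (41/98) × (50/98) × (39/98) ≈ 0.0551302
technology: (53/151) × (34/53) × (11/53) × (42/53) ≈ 0.0370333
P(technology | x) = 0.0370333 / 0.0921635 ≈ 0.4018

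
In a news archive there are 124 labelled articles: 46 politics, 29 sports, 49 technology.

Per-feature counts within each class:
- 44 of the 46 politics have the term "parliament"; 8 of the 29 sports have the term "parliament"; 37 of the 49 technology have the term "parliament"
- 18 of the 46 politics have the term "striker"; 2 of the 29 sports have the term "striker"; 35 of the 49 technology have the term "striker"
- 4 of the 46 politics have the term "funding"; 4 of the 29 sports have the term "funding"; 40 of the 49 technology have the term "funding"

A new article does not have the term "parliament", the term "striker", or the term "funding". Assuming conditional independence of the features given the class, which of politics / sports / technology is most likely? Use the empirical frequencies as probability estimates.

sports

politics: (46/124) × (2/46) × (28/46) × (42/46) ≈ 0.00896396
sports: (29/124) × (21/29) × (27/29) × (25/29) ≈ 0.135927
technology: (49/124) × (12/49) × (14/49) × (9/49) ≈ 0.00507853
Highest score → sports.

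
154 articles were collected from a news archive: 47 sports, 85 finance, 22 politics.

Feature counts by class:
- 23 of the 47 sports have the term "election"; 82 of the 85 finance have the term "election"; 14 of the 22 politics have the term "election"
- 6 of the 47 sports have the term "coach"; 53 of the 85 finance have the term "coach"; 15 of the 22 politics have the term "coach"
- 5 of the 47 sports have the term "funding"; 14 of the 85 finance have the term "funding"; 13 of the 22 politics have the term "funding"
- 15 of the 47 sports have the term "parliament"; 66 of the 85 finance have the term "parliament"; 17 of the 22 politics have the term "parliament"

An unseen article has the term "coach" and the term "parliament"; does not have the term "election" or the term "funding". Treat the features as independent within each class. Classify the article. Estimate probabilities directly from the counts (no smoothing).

sports: (47/154) × (24/47) × (6/47) × (42/47) × (15/47) ≈ 0.00567399
finance: (85/154) × (3/85) × (53/85) × (71/85) × (66/85) ≈ 0.00787811
politics: (22/154) × (8/22) × (15/22) × (9/22) × (17/22) ≈ 0.0111965
Highest score → politics.

politics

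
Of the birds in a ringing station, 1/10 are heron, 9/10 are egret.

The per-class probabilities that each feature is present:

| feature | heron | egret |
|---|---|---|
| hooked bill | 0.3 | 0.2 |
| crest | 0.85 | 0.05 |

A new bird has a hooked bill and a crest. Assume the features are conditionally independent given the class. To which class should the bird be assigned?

heron: 0.1 × 0.3 × 0.85 = 0.0255
egret: 0.9 × 0.2 × 0.05 = 0.009
Highest score → heron.

heron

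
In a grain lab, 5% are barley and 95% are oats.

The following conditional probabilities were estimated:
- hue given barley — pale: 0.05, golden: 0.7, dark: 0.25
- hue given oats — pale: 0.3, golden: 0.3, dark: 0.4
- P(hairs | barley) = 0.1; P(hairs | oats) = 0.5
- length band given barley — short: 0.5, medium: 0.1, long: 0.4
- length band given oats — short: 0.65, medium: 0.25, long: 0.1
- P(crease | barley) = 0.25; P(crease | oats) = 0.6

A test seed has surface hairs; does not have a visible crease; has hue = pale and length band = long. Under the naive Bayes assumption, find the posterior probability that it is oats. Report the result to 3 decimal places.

0.987

barley: 0.05 × 0.05 × 0.1 × 0.4 × (1−0.25) = 0.000075
oats: 0.95 × 0.3 × 0.5 × 0.1 × (1−0.6) = 0.0057
P(oats | x) = 0.0057 / 0.005775 ≈ 0.987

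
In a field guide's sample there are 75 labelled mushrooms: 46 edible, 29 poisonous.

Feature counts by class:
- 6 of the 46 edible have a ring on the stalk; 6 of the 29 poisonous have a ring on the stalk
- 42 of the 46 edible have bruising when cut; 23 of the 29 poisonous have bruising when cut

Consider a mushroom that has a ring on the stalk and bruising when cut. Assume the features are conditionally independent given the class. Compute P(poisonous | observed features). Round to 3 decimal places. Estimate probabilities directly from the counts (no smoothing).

edible: (46/75) × (6/46) × (42/46) ≈ 0.0730435
poisonous: (29/75) × (6/29) × (23/29) ≈ 0.0634483
P(poisonous | x) = 0.0634483 / 0.1364918 ≈ 0.465

0.465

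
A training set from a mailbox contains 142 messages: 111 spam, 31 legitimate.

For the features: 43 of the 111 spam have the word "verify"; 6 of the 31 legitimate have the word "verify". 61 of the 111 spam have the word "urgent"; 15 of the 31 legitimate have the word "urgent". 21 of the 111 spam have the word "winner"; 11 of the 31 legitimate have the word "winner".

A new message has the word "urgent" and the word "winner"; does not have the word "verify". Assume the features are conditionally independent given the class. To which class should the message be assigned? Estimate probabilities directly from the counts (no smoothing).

spam

spam: (111/142) × (68/111) × (61/111) × (21/111) ≈ 0.0497879
legitimate: (31/142) × (25/31) × (15/31) × (11/31) ≈ 0.0302282
Highest score → spam.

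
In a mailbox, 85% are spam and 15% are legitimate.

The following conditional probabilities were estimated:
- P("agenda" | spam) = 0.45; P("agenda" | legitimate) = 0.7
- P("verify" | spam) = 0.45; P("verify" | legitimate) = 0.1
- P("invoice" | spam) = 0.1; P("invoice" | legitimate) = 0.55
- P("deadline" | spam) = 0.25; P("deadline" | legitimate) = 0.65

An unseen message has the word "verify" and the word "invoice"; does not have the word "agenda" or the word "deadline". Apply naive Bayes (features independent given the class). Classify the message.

spam

spam: 0.85 × (1−0.45) × 0.45 × 0.1 × (1−0.25) = 0.015778125
legitimate: 0.15 × (1−0.7) × 0.1 × 0.55 × (1−0.65) = 0.00086625
Highest score → spam.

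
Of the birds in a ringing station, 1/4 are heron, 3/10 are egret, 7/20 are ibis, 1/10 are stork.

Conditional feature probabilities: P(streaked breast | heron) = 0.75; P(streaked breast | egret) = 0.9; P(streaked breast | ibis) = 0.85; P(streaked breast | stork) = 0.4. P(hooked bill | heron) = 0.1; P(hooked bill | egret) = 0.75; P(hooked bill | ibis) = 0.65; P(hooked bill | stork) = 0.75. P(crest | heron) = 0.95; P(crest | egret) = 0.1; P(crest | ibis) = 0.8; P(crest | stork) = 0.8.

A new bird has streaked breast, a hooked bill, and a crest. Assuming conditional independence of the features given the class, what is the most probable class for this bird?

ibis

heron: 0.25 × 0.75 × 0.1 × 0.95 = 0.0178125
egret: 0.3 × 0.9 × 0.75 × 0.1 = 0.02025
ibis: 0.35 × 0.85 × 0.65 × 0.8 = 0.1547
stork: 0.1 × 0.4 × 0.75 × 0.8 = 0.024
Highest score → ibis.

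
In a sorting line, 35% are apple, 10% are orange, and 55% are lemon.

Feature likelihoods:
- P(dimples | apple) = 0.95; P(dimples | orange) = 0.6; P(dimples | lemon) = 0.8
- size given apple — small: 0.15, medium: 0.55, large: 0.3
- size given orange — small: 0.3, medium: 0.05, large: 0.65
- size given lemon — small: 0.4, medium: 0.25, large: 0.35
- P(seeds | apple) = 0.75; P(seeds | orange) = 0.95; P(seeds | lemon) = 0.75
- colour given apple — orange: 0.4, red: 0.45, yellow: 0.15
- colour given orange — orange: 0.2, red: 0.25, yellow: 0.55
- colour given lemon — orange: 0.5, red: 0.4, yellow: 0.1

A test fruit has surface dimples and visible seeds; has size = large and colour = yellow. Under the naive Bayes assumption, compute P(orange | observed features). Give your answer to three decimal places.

0.472

apple: 0.35 × 0.95 × 0.3 × 0.75 × 0.15 = 0.011221875
orange: 0.1 × 0.6 × 0.65 × 0.95 × 0.55 = 0.0203775
lemon: 0.55 × 0.8 × 0.35 × 0.75 × 0.1 = 0.01155
P(orange | x) = 0.0203775 / 0.043149375 ≈ 0.472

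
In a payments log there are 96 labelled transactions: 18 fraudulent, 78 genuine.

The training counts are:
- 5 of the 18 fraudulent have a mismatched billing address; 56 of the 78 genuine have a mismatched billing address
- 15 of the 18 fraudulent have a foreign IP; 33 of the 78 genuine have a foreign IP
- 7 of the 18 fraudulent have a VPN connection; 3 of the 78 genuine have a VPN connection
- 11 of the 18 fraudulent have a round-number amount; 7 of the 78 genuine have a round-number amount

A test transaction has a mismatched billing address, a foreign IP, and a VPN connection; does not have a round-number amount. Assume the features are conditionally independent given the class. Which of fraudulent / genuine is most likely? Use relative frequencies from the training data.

genuine

fraudulent: (18/96) × (5/18) × (15/18) × (7/18) × (7/18) ≈ 0.006564
genuine: (78/96) × (56/78) × (33/78) × (3/78) × (71/78) ≈ 0.00864025
Highest score → genuine.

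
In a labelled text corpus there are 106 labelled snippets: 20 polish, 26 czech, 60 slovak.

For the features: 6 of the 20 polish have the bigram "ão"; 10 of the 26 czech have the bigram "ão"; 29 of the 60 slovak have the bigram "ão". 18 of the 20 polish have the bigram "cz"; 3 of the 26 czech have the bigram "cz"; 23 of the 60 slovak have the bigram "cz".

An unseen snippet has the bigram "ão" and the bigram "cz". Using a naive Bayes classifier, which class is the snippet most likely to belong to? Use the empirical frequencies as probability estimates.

polish: (20/106) × (6/20) × (18/20) ≈ 0.0509434
czech: (26/106) × (10/26) × (3/26) ≈ 0.0108853
slovak: (60/106) × (29/60) × (23/60) ≈ 0.104874
Highest score → slovak.

slovak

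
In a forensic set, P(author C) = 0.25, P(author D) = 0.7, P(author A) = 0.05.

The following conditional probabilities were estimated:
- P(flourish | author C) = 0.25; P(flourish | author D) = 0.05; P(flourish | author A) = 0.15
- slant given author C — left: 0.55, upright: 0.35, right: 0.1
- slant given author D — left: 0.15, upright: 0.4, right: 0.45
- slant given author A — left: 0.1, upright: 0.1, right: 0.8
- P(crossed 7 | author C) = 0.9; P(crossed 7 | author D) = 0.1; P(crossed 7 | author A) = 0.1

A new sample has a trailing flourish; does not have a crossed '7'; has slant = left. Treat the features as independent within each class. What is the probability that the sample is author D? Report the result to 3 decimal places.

0.535

author C: 0.25 × 0.25 × 0.55 × (1−0.9) = 0.0034375
author D: 0.7 × 0.05 × 0.15 × (1−0.1) = 0.004725
author A: 0.05 × 0.15 × 0.1 × (1−0.1) = 0.000675
P(author D | x) = 0.004725 / 0.0088375 ≈ 0.535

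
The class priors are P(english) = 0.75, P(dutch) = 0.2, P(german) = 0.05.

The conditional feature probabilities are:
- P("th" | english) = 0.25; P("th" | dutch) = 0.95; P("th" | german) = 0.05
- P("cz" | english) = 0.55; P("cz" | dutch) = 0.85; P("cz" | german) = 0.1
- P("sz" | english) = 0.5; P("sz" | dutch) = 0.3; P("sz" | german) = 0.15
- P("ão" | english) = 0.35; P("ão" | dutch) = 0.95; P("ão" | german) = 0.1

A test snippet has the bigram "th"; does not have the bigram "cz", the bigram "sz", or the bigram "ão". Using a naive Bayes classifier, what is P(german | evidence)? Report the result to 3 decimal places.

0.057

english: 0.75 × 0.25 × (1−0.55) × (1−0.5) × (1−0.35) = 0.027421875
dutch: 0.2 × 0.95 × (1−0.85) × (1−0.3) × (1−0.95) = 0.0009975
german: 0.05 × 0.05 × (1−0.1) × (1−0.15) × (1−0.1) = 0.00172125
P(german | x) = 0.00172125 / 0.030140625 ≈ 0.057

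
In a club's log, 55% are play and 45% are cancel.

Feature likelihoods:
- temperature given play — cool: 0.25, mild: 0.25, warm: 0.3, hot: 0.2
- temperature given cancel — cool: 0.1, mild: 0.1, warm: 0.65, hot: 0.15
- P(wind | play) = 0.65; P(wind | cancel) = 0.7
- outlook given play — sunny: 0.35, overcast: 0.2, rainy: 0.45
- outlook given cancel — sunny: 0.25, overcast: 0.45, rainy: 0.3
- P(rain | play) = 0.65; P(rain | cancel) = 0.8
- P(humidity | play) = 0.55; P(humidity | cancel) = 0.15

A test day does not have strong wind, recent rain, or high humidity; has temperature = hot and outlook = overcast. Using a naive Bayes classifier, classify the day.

cancel

play: 0.55 × 0.2 × (1−0.65) × 0.2 × (1−0.65) × (1−0.55) = 0.00121275
cancel: 0.45 × 0.15 × (1−0.7) × 0.45 × (1−0.8) × (1−0.15) = 0.001549125
Highest score → cancel.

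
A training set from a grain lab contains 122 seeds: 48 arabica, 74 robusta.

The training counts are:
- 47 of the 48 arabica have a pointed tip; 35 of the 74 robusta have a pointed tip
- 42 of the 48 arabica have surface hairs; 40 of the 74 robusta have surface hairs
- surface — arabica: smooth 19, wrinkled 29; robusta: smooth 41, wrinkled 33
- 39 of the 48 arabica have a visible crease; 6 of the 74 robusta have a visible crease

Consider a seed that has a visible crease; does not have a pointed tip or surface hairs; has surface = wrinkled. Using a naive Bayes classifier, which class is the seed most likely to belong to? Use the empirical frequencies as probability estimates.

arabica: (48/122) × (1/48) × (6/48) × (29/48) × (39/48) ≈ 0.000502956
robusta: (74/122) × (39/74) × (34/74) × (33/74) × (6/74) ≈ 0.00531072
Highest score → robusta.

robusta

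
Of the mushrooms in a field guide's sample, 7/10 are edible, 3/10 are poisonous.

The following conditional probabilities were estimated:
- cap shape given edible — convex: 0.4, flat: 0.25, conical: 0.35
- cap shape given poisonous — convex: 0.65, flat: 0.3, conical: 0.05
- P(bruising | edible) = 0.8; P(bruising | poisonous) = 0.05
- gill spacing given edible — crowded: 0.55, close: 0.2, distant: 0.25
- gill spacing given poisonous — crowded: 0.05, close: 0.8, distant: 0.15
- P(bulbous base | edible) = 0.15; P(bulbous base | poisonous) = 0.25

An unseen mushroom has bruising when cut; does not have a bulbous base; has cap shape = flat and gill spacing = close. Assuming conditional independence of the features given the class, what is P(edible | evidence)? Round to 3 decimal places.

edible: 0.7 × 0.25 × 0.8 × 0.2 × (1−0.15) = 0.0238
poisonous: 0.3 × 0.3 × 0.05 × 0.8 × (1−0.25) = 0.0027
P(edible | x) = 0.0238 / 0.0265 ≈ 0.898

0.898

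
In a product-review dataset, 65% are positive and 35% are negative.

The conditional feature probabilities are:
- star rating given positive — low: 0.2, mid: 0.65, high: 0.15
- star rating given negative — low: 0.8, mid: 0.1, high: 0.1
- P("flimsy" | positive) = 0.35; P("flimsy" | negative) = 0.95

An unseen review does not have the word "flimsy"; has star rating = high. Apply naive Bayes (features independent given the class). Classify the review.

positive: 0.65 × 0.15 × (1−0.35) = 0.063375
negative: 0.35 × 0.1 × (1−0.95) = 0.00175
Highest score → positive.

positive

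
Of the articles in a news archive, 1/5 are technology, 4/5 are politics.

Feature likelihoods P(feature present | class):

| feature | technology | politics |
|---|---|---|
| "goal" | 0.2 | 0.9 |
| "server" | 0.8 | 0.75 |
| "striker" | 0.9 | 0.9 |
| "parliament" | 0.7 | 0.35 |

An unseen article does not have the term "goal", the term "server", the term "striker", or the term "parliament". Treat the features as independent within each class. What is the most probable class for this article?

technology: 0.2 × (1−0.2) × (1−0.8) × (1−0.9) × (1−0.7) = 0.00096
politics: 0.8 × (1−0.9) × (1−0.75) × (1−0.9) × (1−0.35) = 0.0013
Highest score → politics.

politics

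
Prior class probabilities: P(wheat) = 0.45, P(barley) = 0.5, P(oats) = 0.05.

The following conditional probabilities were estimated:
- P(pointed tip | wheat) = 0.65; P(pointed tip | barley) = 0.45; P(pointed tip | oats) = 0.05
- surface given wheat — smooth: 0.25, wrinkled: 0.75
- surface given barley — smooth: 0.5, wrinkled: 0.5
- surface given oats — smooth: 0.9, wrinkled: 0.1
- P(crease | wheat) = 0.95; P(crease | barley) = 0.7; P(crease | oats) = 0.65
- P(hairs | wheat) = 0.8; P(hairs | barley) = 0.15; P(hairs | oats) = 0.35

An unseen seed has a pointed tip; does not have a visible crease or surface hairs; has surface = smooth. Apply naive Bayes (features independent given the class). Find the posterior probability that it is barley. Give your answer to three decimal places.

0.958

wheat: 0.45 × 0.65 × 0.25 × (1−0.95) × (1−0.8) = 0.00073125
barley: 0.5 × 0.45 × 0.5 × (1−0.7) × (1−0.15) = 0.0286875
oats: 0.05 × 0.05 × 0.9 × (1−0.65) × (1−0.35) = 0.000511875
P(barley | x) = 0.0286875 / 0.029930625 ≈ 0.958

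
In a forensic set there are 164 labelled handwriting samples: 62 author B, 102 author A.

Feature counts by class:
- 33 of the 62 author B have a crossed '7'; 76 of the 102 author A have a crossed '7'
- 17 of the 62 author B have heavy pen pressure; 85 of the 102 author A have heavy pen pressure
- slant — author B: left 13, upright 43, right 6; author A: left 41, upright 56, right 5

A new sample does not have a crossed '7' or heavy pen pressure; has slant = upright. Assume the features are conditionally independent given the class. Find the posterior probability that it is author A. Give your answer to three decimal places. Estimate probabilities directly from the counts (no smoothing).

author B: (62/164) × (29/62) × (45/62) × (43/62) ≈ 0.0890127
author A: (102/164) × (26/102) × (17/102) × (56/102) ≈ 0.0145066
P(author A | x) = 0.0145066 / 0.1035193 ≈ 0.140

0.140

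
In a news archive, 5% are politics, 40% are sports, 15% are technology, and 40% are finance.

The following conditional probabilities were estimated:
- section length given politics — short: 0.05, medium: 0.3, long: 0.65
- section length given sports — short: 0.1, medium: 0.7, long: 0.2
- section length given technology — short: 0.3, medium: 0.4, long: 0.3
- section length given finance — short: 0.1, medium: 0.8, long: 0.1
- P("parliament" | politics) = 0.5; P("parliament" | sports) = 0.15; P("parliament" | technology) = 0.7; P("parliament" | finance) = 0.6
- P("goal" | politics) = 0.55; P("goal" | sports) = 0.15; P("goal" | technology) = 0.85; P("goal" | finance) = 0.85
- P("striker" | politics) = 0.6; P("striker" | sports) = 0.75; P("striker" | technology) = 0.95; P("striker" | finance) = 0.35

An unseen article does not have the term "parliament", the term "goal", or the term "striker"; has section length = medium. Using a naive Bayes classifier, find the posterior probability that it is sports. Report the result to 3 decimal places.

politics: 0.05 × 0.3 × (1−0.5) × (1−0.55) × (1−0.6) = 0.00135
sports: 0.4 × 0.7 × (1−0.15) × (1−0.15) × (1−0.75) = 0.050575
technology: 0.15 × 0.4 × (1−0.7) × (1−0.85) × (1−0.95) = 0.000135
finance: 0.4 × 0.8 × (1−0.6) × (1−0.85) × (1−0.35) = 0.01248
P(sports | x) = 0.050575 / 0.06454 ≈ 0.784

0.784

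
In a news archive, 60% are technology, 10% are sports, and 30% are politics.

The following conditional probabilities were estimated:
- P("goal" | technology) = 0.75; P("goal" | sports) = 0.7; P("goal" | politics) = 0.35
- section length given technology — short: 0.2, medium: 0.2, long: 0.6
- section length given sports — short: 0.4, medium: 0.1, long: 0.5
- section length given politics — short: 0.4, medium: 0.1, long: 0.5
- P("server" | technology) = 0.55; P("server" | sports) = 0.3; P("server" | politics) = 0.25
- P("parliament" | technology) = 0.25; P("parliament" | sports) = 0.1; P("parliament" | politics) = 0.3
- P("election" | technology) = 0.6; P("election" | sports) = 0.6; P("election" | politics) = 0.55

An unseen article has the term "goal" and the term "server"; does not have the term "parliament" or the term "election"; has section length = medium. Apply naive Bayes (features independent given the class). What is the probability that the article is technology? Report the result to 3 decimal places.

technology: 0.6 × 0.75 × 0.2 × 0.55 × (1−0.25) × (1−0.6) = 0.01485
sports: 0.1 × 0.7 × 0.1 × 0.3 × (1−0.1) × (1−0.6) = 0.000756
politics: 0.3 × 0.35 × 0.1 × 0.25 × (1−0.3) × (1−0.55) = 0.000826875
P(technology | x) = 0.01485 / 0.016432875 ≈ 0.904

0.904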